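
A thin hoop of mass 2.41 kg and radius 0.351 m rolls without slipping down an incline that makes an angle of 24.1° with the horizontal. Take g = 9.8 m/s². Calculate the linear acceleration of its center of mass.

Translation along the incline: Mg sinθ − f = Ma.
Rotation about the center: fR = Iα with I = MR². No-slip gives a = αR, so f = (I/R²)a = M a.
Substituting: Mg sinθ = (1 + 1.000)Ma, so a = g sinθ/(1 + 1.000) = (9.8) sin 24.1° / 2.000 = 2.001 m/s².

a ≈ 2.00 m/s²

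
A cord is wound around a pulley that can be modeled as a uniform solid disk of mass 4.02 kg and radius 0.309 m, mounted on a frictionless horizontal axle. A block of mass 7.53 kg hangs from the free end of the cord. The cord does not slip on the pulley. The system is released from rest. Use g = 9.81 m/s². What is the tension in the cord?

I = ½MR² = (1/2)(4.02)(0.309)² = 0.1919 kg·m².
Block: mg − T = ma. Pulley: TR = Iα. No-slip: a = αR, so T = (I/R²)a = 2.010·a.
Then mg = (m + 2.010)a, so a = (7.53)(9.81)/(7.53 + 2.010) = 7.743 m/s².
T = 2.010·a = 15.56 N.

T ≈ 15.6 N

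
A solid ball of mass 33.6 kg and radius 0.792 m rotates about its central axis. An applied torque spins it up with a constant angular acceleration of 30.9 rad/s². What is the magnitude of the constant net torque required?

I = (2/5)MR² = (2/5)(33.6)(0.792)² = 8.430 kg·m².
τ = Iα = (8.430)(30.90) = 260.5 N·m.

τ ≈ 261 N·m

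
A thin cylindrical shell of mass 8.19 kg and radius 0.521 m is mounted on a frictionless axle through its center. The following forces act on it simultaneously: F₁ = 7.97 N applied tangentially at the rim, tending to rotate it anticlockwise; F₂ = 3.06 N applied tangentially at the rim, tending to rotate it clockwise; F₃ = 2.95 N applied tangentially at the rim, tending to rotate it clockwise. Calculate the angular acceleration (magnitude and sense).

I = MR² = (8.19)(0.521)² = 2.223 kg·m².
Taking anticlockwise as positive: τ₁ = +(7.97)(0.521) = +4.152 N·m; τ₂ = −(3.06)(0.521) = −1.594 N·m; τ₃ = −(2.95)(0.521) = −1.537 N·m.
Net torque τ = 1.021 N·m.
α = τ/I = 1.021/2.223 = 0.4593 rad/s².

α ≈ 0.459 rad/s², anticlockwise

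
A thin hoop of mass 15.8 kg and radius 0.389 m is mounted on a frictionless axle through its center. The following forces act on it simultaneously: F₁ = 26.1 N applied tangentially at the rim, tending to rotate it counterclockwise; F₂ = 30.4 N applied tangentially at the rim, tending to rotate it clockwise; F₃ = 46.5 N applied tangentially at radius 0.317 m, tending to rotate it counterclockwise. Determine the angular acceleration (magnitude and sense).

α ≈ 5.47 rad/s², counterclockwise

I = MR² = (15.8)(0.389)² = 2.391 kg·m².
Taking counterclockwise as positive: τ₁ = +(26.1)(0.389) = +10.15 N·m; τ₂ = −(30.4)(0.389) = −11.83 N·m; τ₃ = +(46.5)(0.317) = +14.74 N·m.
Net torque τ = 13.07 N·m.
α = τ/I = 13.07/2.391 = 5.466 rad/s².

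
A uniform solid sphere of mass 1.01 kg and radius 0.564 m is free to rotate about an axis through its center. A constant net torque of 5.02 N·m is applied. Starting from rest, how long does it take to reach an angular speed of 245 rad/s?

I = (2/5)MR² = (2/5)(1.01)(0.564)² = 0.1285 kg·m².
α = τ/I = 5.02/0.1285 = 39.06 rad/s².
ω = αt ⇒ t = ω/α = 245/39.06 = 6.272 s.

t ≈ 6.27 s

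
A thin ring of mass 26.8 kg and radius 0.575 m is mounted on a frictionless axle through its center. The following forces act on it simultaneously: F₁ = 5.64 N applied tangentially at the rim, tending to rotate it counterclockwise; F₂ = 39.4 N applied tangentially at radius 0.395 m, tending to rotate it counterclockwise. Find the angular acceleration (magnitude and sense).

α ≈ 2.12 rad/s², counterclockwise

I = MR² = (26.8)(0.575)² = 8.861 kg·m².
Taking counterclockwise as positive: τ₁ = +(5.64)(0.575) = +3.243 N·m; τ₂ = +(39.4)(0.395) = +15.56 N·m.
Net torque τ = 18.81 N·m.
α = τ/I = 18.81/8.861 = 2.122 rad/s².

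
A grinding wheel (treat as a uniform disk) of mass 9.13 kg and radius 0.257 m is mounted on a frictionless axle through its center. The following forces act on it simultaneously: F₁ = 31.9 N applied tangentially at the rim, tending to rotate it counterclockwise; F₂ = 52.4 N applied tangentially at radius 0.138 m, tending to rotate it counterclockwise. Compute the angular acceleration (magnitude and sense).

α ≈ 51.2 rad/s², counterclockwise

I = ½MR² = (1/2)(9.13)(0.257)² = 0.3015 kg·m².
Taking counterclockwise as positive: τ₁ = +(31.9)(0.257) = +8.198 N·m; τ₂ = +(52.4)(0.138) = +7.231 N·m.
Net torque τ = 15.43 N·m.
α = τ/I = 15.43/0.3015 = 51.17 rad/s².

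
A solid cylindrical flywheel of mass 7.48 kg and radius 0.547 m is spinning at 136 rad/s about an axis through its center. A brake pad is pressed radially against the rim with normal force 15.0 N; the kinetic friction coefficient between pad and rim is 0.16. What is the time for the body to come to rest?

t ≈ 116 s

I = ½MR² = (1/2)(7.48)(0.547)² = 1.119 kg·m².
Friction force f = μN = (0.16)(15.0) = 2.400 N at the rim; torque magnitude τ = fR = 1.313 N·m, opposing ω.
|α| = τ/I = 1.313/1.119 = 1.173 rad/s² (deceleration).
0 = ω₀ − |α|t ⇒ t = ω₀/|α| = 136/1.173 = 115.9 s.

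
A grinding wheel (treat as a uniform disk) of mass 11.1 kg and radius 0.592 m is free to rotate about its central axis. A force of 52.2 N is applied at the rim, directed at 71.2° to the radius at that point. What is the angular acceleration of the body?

α ≈ 15.0 rad/s²

I = ½MR² = (1/2)(11.1)(0.592)² = 1.945 kg·m².
Only the tangential component produces torque: τ = F R sinθ = (52.2)(0.592) sin 71.2° = 29.25 N·m.
Newton's second law for rotation, τ = Iα, gives α = τ/I = 29.25/1.945 = 15.04 rad/s².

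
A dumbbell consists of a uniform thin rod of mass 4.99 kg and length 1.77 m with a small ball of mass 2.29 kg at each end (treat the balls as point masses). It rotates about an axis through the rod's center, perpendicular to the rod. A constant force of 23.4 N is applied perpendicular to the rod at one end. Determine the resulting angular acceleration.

α ≈ 4.24 rad/s²

I_rod = (1/12)ML² = (1/12)(4.99)(1.77)² = 1.303 kg·m².
I_balls = 2·m·(L/2)² = 2(2.29)(0.8850)² = 3.587 kg·m².
Total I = 4.890 kg·m².
τ = F·(L/2) = (23.4)(0.885) = 20.71 N·m.
α = τ/I = 20.71/4.890 = 4.235 rad/s².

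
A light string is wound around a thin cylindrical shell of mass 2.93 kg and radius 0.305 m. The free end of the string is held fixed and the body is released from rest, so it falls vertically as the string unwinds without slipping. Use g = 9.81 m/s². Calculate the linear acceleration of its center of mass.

Translation: Mg − T = Ma. Rotation about the center: TR = Iα with I = MR².
With a = αR: T = (I/R²)a = M a, so Mg = (1 + 1.000)Ma.
a = g/(1 + 1.000) = 9.81/2.000 = 4.905 m/s².

a ≈ 4.91 m/s²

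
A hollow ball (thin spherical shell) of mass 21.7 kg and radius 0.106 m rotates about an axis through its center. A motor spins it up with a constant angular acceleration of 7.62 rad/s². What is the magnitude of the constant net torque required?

I = (2/3)MR² = (2/3)(21.7)(0.106)² = 0.1625 kg·m².
τ = Iα = (0.1625)(7.620) = 1.239 N·m.

τ ≈ 1.24 N·m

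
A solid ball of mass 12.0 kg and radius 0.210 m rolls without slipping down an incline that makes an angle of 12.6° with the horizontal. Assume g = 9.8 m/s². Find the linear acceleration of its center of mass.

Translation along the incline: Mg sinθ − f = Ma.
Rotation about the center: fR = Iα with I = (2/5)MR². No-slip gives a = αR, so f = (I/R²)a = (2/5)M a.
Substituting: Mg sinθ = (1 + 0.4000)Ma, so a = g sinθ/(1 + 0.4000) = (9.8) sin 12.6° / 1.400 = 1.527 m/s².

a ≈ 1.53 m/s²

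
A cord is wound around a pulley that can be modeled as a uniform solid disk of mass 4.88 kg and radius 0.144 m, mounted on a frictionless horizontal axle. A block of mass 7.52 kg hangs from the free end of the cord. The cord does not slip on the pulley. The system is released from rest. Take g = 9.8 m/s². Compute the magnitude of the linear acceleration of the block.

a ≈ 7.40 m/s²

I = ½MR² = (1/2)(4.88)(0.144)² = 0.05060 kg·m².
Block: mg − T = ma. Pulley: TR = Iα. No-slip: a = αR, so T = (I/R²)a = 2.440·a.
Then mg = (m + 2.440)a, so a = (7.52)(9.8)/(7.52 + 2.440) = 7.399 m/s².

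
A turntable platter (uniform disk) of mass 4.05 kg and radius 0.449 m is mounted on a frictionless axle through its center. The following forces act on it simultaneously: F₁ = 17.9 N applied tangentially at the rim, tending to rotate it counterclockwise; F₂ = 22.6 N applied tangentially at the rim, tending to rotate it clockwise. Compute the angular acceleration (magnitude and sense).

α ≈ 5.17 rad/s², clockwise

I = ½MR² = (1/2)(4.05)(0.449)² = 0.4082 kg·m².
Taking counterclockwise as positive: τ₁ = +(17.9)(0.449) = +8.037 N·m; τ₂ = −(22.6)(0.449) = −10.15 N·m.
Net torque τ = -2.110 N·m.
α = τ/I = -2.110/0.4082 = -5.169 rad/s².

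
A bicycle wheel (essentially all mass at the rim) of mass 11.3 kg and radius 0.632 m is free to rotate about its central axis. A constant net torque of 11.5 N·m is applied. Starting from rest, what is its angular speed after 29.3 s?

ω ≈ 74.7 rad/s

I = MR² = (11.3)(0.632)² = 4.513 kg·m².
α = τ/I = 11.5/4.513 = 2.548 rad/s².
ω = ω₀ + αt = 0 + (2.548)(29.3) = 74.65 rad/s.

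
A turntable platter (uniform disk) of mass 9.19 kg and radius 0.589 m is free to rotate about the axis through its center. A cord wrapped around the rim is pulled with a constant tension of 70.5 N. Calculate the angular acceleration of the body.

I = ½MR² = (1/2)(9.19)(0.589)² = 1.594 kg·m².
τ = F R = (70.5)(0.589) = 41.52 N·m.
Newton's second law for rotation, τ = Iα, gives α = τ/I = 41.52/1.594 = 26.05 rad/s².

α ≈ 26.0 rad/s²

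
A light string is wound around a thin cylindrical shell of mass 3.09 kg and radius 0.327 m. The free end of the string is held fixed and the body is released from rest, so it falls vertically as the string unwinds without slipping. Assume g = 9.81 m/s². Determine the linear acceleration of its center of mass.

Translation: Mg − T = Ma. Rotation about the center: TR = Iα with I = MR².
With a = αR: T = (I/R²)a = M a, so Mg = (1 + 1.000)Ma.
a = g/(1 + 1.000) = 9.81/2.000 = 4.905 m/s².

a ≈ 4.91 m/s²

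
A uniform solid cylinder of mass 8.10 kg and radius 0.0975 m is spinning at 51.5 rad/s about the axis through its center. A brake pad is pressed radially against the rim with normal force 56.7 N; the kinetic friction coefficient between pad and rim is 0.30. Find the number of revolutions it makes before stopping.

I = ½MR² = (1/2)(8.10)(0.0975)² = 0.03850 kg·m².
Friction force f = μN = (0.30)(56.7) = 17.01 N at the rim; torque magnitude τ = fR = 1.658 N·m, opposing ω.
|α| = τ/I = 1.658/0.03850 = 43.08 rad/s² (deceleration).
ω² = ω₀² − 2|α|θ with ω = 0 ⇒ θ = ω₀²/(2|α|) = 30.79 rad = 4.900 rev.

≈ 4.90 revolutions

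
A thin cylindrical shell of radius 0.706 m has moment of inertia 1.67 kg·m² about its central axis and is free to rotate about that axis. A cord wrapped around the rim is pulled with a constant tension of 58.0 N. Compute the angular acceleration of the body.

α ≈ 24.5 rad/s²

τ = F R = (58.0)(0.706) = 40.95 N·m.
Newton's second law for rotation, τ = Iα, gives α = τ/I = 40.95/1.670 = 24.52 rad/s².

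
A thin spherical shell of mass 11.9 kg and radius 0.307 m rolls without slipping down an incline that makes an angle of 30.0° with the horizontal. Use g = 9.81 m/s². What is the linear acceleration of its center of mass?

a ≈ 2.94 m/s²

Translation along the incline: Mg sinθ − f = Ma.
Rotation about the center: fR = Iα with I = (2/3)MR². No-slip gives a = αR, so f = (I/R²)a = (2/3)M a.
Substituting: Mg sinθ = (1 + 0.6667)Ma, so a = g sinθ/(1 + 0.6667) = (9.81) sin 30.0° / 1.667 = 2.943 m/s².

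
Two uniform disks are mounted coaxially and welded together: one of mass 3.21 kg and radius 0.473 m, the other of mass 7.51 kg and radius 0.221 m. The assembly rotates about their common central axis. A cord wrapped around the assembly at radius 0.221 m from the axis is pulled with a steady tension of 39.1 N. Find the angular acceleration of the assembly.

I = ½M₁R₁² + ½M₂R₂² = ½(3.21)(0.473)² + ½(7.51)(0.221)² = 0.5425 kg·m².
τ = F r = (39.1)(0.221) = 8.641 N·m.
α = τ/I = 8.641/0.5425 = 15.93 rad/s².

α ≈ 15.9 rad/s²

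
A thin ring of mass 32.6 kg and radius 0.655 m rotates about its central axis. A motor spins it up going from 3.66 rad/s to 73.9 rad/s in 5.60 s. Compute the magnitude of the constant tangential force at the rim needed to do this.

F ≈ 268 N

I = MR² = (32.6)(0.655)² = 13.99 kg·m².
α = Δω/Δt = (73.9 − 3.66)/5.60 = 12.54 rad/s².
The required torque is τ = Iα = (13.99)(12.54) = 175.4 N·m.
A tangential force at the rim gives τ = FR, so F = τ/R = 175.4/0.655 = 267.8 N.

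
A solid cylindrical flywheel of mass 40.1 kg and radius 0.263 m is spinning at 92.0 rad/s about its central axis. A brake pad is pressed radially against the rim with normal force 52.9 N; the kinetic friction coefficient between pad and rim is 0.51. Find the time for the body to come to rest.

t ≈ 18.0 s

I = ½MR² = (1/2)(40.1)(0.263)² = 1.387 kg·m².
Friction force f = μN = (0.51)(52.9) = 26.98 N at the rim; torque magnitude τ = fR = 7.095 N·m, opposing ω.
|α| = τ/I = 7.095/1.387 = 5.116 rad/s² (deceleration).
0 = ω₀ − |α|t ⇒ t = ω₀/|α| = 92.0/5.116 = 17.98 s.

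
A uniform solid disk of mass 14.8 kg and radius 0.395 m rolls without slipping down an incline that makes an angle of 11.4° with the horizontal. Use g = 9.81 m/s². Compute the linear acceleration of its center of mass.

a ≈ 1.29 m/s²

Translation along the incline: Mg sinθ − f = Ma.
Rotation about the center: fR = Iα with I = ½MR². No-slip gives a = αR, so f = (I/R²)a = (1/2)M a.
Substituting: Mg sinθ = (1 + 0.5000)Ma, so a = g sinθ/(1 + 0.5000) = (9.81) sin 11.4° / 1.500 = 1.293 m/s².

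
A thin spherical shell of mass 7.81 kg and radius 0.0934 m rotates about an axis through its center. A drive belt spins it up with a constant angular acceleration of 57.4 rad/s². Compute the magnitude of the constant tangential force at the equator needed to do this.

I = (2/3)MR² = (2/3)(7.81)(0.0934)² = 0.04542 kg·m².
The required torque is τ = Iα = (0.04542)(57.40) = 2.607 N·m.
A tangential force at the equator gives τ = FR, so F = τ/R = 2.607/0.0934 = 27.91 N.

F ≈ 27.9 N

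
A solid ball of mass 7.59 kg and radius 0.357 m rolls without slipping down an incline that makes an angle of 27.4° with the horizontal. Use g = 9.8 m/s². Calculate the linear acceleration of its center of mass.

a ≈ 3.22 m/s²

Translation along the incline: Mg sinθ − f = Ma.
Rotation about the center: fR = Iα with I = (2/5)MR². No-slip gives a = αR, so f = (I/R²)a = (2/5)M a.
Substituting: Mg sinθ = (1 + 0.4000)Ma, so a = g sinθ/(1 + 0.4000) = (9.8) sin 27.4° / 1.400 = 3.221 m/s².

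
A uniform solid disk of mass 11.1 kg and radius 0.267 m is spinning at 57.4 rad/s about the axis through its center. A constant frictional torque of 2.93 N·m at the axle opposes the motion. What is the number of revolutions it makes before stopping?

I = ½MR² = (1/2)(11.1)(0.267)² = 0.3957 kg·m².
The net torque has magnitude 2.93 N·m, opposing ω.
|α| = τ/I = 2.930/0.3957 = 7.405 rad/s² (deceleration).
ω² = ω₀² − 2|α|θ with ω = 0 ⇒ θ = ω₀²/(2|α|) = 222.5 rad = 35.40 rev.

≈ 35.4 revolutions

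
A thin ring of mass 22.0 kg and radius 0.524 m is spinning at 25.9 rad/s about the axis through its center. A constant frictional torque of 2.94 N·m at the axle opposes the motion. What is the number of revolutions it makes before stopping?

I = MR² = (22.0)(0.524)² = 6.041 kg·m².
The net torque has magnitude 2.94 N·m, opposing ω.
|α| = τ/I = 2.940/6.041 = 0.4867 rad/s² (deceleration).
ω² = ω₀² − 2|α|θ with ω = 0 ⇒ θ = ω₀²/(2|α|) = 689.1 rad = 109.7 rev.

≈ 110 revolutions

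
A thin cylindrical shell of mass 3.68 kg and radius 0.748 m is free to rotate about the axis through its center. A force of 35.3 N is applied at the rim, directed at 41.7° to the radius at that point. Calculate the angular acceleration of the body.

I = MR² = (3.68)(0.748)² = 2.059 kg·m².
Only the tangential component produces torque: τ = F R sinθ = (35.3)(0.748) sin 41.7° = 17.57 N·m.
From τ = Iα: α = 17.57/2.059 = 8.531 rad/s².

α ≈ 8.53 rad/s²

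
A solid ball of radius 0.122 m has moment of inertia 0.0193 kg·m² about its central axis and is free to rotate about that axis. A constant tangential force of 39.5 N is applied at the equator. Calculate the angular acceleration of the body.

α ≈ 250 rad/s²

τ = F R = (39.5)(0.122) = 4.819 N·m.
From τ = Iα: α = 4.819/0.01930 = 249.7 rad/s².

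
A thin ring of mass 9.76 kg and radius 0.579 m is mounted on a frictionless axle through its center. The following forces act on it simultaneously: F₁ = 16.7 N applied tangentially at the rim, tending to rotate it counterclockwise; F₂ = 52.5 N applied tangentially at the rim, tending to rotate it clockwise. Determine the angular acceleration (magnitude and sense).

α ≈ 6.34 rad/s², clockwise

I = MR² = (9.76)(0.579)² = 3.272 kg·m².
Taking counterclockwise as positive: τ₁ = +(16.7)(0.579) = +9.669 N·m; τ₂ = −(52.5)(0.579) = −30.40 N·m.
Net torque τ = -20.73 N·m.
α = τ/I = -20.73/3.272 = -6.335 rad/s².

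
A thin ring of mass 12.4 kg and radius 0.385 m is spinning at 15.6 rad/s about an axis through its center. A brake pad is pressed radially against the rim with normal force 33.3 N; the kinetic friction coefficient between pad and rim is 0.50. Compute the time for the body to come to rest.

I = MR² = (12.4)(0.385)² = 1.838 kg·m².
Friction force f = μN = (0.50)(33.3) = 16.65 N at the rim; torque magnitude τ = fR = 6.410 N·m, opposing ω.
|α| = τ/I = 6.410/1.838 = 3.488 rad/s² (deceleration).
0 = ω₀ − |α|t ⇒ t = ω₀/|α| = 15.6/3.488 = 4.473 s.

t ≈ 4.47 s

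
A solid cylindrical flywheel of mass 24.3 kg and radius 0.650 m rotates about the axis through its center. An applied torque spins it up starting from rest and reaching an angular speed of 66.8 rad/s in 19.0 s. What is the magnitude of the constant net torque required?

τ ≈ 18.0 N·m

I = ½MR² = (1/2)(24.3)(0.650)² = 5.133 kg·m².
α = Δω/Δt = (66.8 − 0)/19.0 = 3.516 rad/s².
τ = Iα = (5.133)(3.516) = 18.05 N·m.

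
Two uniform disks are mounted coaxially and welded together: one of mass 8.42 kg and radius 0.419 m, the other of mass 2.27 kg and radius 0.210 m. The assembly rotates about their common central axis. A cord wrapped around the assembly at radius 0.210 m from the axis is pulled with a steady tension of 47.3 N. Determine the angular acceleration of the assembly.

α ≈ 12.6 rad/s²

I = ½M₁R₁² + ½M₂R₂² = ½(8.42)(0.419)² + ½(2.27)(0.210)² = 0.7892 kg·m².
τ = F r = (47.3)(0.210) = 9.933 N·m.
α = τ/I = 9.933/0.7892 = 12.59 rad/s².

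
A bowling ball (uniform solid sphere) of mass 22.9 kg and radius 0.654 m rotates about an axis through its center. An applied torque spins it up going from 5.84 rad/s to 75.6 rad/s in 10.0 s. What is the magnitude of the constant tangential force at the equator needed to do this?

F ≈ 41.8 N

I = (2/5)MR² = (2/5)(22.9)(0.654)² = 3.918 kg·m².
α = Δω/Δt = (75.6 − 5.84)/10.0 = 6.976 rad/s².
The required torque is τ = Iα = (3.918)(6.976) = 27.33 N·m.
A tangential force at the equator gives τ = FR, so F = τ/R = 27.33/0.654 = 41.79 N.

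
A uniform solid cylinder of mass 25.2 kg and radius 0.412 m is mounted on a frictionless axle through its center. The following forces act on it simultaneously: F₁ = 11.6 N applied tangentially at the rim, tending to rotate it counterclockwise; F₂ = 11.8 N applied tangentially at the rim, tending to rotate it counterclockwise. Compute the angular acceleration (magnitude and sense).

α ≈ 4.51 rad/s², counterclockwise

I = ½MR² = (1/2)(25.2)(0.412)² = 2.139 kg·m².
Taking counterclockwise as positive: τ₁ = +(11.6)(0.412) = +4.779 N·m; τ₂ = +(11.8)(0.412) = +4.862 N·m.
Net torque τ = 9.641 N·m.
α = τ/I = 9.641/2.139 = 4.508 rad/s².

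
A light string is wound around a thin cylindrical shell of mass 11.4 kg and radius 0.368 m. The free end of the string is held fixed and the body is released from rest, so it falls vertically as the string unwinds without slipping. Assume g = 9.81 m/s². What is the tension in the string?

T ≈ 55.9 N

Translation: Mg − T = Ma. Rotation about the center: TR = Iα with I = MR².
With a = αR: T = (I/R²)a = M a, so Mg = (1 + 1.000)Ma.
a = g/(1 + 1.000) = 9.81/2.000 = 4.905 m/s².
T = 1.000·M·a = (1.000)(11.4)(4.905) = 55.92 N.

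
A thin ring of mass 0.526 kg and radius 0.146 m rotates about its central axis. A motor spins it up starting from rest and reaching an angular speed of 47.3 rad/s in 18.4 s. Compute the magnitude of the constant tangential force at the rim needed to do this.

I = MR² = (0.526)(0.146)² = 0.01121 kg·m².
α = Δω/Δt = (47.3 − 0)/18.4 = 2.571 rad/s².
The required torque is τ = Iα = (0.01121)(2.571) = 0.02882 N·m.
A tangential force at the rim gives τ = FR, so F = τ/R = 0.02882/0.146 = 0.1974 N.

F ≈ 0.197 N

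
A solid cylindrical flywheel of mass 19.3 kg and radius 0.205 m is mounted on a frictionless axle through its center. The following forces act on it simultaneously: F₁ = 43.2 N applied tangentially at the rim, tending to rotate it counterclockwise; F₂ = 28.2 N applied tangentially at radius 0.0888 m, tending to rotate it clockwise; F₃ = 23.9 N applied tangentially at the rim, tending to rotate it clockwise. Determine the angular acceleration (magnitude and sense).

α ≈ 3.58 rad/s², counterclockwise

I = ½MR² = (1/2)(19.3)(0.205)² = 0.4055 kg·m².
Taking counterclockwise as positive: τ₁ = +(43.2)(0.205) = +8.856 N·m; τ₂ = −(28.2)(0.0888) = −2.504 N·m; τ₃ = −(23.9)(0.205) = −4.899 N·m.
Net torque τ = 1.452 N·m.
α = τ/I = 1.452/0.4055 = 3.581 rad/s².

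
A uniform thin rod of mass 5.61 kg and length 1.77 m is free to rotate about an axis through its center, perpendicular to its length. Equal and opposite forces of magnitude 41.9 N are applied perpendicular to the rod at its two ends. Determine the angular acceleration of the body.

α ≈ 50.6 rad/s²

I = (1/12)ML² = (1/12)(5.61)(1.77)² = 1.465 kg·m².
The couple gives τ = F·(L/2) + F·(L/2) = F L = (41.9)(1.77) = 74.16 N·m.
From τ = Iα: α = 74.16/1.465 = 50.64 rad/s².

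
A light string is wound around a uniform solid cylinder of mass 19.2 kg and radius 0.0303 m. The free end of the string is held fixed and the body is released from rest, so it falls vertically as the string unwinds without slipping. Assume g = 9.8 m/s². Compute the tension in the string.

Translation: Mg − T = Ma. Rotation about the center: TR = Iα with I = ½MR².
With a = αR: T = (I/R²)a = (1/2)M a, so Mg = (1 + 0.5000)Ma.
a = g/(1 + 0.5000) = 9.8/1.500 = 6.533 m/s².
T = 0.5000·M·a = (0.5000)(19.2)(6.533) = 62.72 N.

T ≈ 62.7 N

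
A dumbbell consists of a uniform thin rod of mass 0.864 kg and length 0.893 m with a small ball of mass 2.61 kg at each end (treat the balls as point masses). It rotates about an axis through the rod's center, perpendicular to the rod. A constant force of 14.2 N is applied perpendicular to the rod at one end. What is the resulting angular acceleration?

α ≈ 5.77 rad/s²

I_rod = (1/12)ML² = (1/12)(0.864)(0.893)² = 0.05742 kg·m².
I_balls = 2·m·(L/2)² = 2(2.61)(0.4465)² = 1.041 kg·m².
Total I = 1.098 kg·m².
τ = F·(L/2) = (14.2)(0.447) = 6.340 N·m.
α = τ/I = 6.340/1.098 = 5.774 rad/s².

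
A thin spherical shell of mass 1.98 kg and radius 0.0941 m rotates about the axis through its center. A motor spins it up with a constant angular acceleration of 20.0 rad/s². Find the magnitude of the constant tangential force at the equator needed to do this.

I = (2/3)MR² = (2/3)(1.98)(0.0941)² = 0.01169 kg·m².
The required torque is τ = Iα = (0.01169)(20.00) = 0.2338 N·m.
A tangential force at the equator gives τ = FR, so F = τ/R = 0.2338/0.0941 = 2.484 N.

F ≈ 2.48 N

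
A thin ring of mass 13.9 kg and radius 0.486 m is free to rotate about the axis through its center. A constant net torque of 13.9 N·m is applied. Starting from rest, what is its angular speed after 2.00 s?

ω ≈ 8.47 rad/s

I = MR² = (13.9)(0.486)² = 3.283 kg·m².
α = τ/I = 13.9/3.283 = 4.234 rad/s².
ω = ω₀ + αt = 0 + (4.234)(2.00) = 8.468 rad/s.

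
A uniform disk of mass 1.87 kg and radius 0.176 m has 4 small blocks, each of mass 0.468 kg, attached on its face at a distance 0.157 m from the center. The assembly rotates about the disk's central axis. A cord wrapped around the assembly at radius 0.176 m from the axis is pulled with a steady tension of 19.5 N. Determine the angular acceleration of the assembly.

I_disk = ½MR² = ½(1.87)(0.176)² = 0.02896 kg·m².
I_blocks = 4·m·r² = 4(0.468)(0.157)² = 0.04614 kg·m².
Total I = 0.07511 kg·m².
τ = F r = (19.5)(0.176) = 3.432 N·m.
α = τ/I = 3.432/0.07511 = 45.70 rad/s².

α ≈ 45.7 rad/s²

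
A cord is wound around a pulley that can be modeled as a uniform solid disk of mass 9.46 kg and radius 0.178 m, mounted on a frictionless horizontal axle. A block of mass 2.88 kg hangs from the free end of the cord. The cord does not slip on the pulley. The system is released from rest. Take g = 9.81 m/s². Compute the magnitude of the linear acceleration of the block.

a ≈ 3.71 m/s²

I = ½MR² = (1/2)(9.46)(0.178)² = 0.1499 kg·m².
Block: mg − T = ma. Pulley: TR = Iα. No-slip: a = αR, so T = (I/R²)a = 4.730·a.
Then mg = (m + 4.730)a, so a = (2.88)(9.81)/(2.88 + 4.730) = 3.713 m/s².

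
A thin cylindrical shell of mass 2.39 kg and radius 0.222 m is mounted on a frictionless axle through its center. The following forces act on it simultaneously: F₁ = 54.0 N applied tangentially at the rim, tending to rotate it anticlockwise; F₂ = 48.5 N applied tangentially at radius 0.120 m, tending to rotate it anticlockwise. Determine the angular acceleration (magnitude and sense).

α ≈ 151 rad/s², anticlockwise

I = MR² = (2.39)(0.222)² = 0.1178 kg·m².
Taking anticlockwise as positive: τ₁ = +(54.0)(0.222) = +11.99 N·m; τ₂ = +(48.5)(0.120) = +5.820 N·m.
Net torque τ = 17.81 N·m.
α = τ/I = 17.81/0.1178 = 151.2 rad/s².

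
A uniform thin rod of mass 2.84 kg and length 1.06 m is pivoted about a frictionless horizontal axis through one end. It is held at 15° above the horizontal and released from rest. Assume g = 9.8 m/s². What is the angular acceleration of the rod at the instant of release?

α ≈ 13.4 rad/s²

About the pivot, I = (1/3)ML² = (1/3)(2.84)(1.06)² = 1.064 kg·m².
The weight acts at the center, a distance L/2 = 0.5300 m from the pivot; τ = Mg(L/2) cos 15° = 14.25 N·m.
α = τ/I = 14.25/1.064 = 13.40 rad/s².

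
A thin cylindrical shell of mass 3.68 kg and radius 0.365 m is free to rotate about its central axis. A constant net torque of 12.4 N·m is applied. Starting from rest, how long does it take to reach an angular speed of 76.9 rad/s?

I = MR² = (3.68)(0.365)² = 0.4903 kg·m².
α = τ/I = 12.4/0.4903 = 25.29 rad/s².
ω = αt ⇒ t = ω/α = 76.9/25.29 = 3.040 s.

t ≈ 3.04 s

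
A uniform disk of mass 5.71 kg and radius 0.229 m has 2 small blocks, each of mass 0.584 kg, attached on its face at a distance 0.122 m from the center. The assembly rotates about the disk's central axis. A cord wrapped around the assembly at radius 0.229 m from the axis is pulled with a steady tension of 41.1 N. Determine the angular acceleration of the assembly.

α ≈ 56.3 rad/s²

I_disk = ½MR² = ½(5.71)(0.229)² = 0.1497 kg·m².
I_blocks = 2·m·r² = 2(0.584)(0.122)² = 0.01738 kg·m².
Total I = 0.1671 kg·m².
τ = F r = (41.1)(0.229) = 9.412 N·m.
α = τ/I = 9.412/0.1671 = 56.32 rad/s².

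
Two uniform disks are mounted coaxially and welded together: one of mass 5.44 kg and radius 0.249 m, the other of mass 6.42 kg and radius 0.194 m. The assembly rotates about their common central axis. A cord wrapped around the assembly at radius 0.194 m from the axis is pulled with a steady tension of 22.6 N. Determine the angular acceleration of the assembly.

α ≈ 15.1 rad/s²

I = ½M₁R₁² + ½M₂R₂² = ½(5.44)(0.249)² + ½(6.42)(0.194)² = 0.2895 kg·m².
τ = F r = (22.6)(0.194) = 4.384 N·m.
α = τ/I = 4.384/0.2895 = 15.15 rad/s².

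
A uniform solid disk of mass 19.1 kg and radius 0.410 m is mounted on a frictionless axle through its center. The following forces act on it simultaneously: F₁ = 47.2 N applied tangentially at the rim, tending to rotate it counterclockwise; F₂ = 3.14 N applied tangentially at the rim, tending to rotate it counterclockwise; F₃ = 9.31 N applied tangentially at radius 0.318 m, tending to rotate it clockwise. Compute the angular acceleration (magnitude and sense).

α ≈ 11.0 rad/s², counterclockwise

I = ½MR² = (1/2)(19.1)(0.410)² = 1.605 kg·m².
Taking counterclockwise as positive: τ₁ = +(47.2)(0.410) = +19.35 N·m; τ₂ = +(3.14)(0.410) = +1.287 N·m; τ₃ = −(9.31)(0.318) = −2.961 N·m.
Net torque τ = 17.68 N·m.
α = τ/I = 17.68/1.605 = 11.01 rad/s².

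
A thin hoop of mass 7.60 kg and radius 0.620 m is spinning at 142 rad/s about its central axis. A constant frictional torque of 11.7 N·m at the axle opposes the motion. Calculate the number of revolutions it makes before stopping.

I = MR² = (7.60)(0.620)² = 2.921 kg·m².
The net torque has magnitude 11.7 N·m, opposing ω.
|α| = τ/I = 11.70/2.921 = 4.005 rad/s² (deceleration).
ω² = ω₀² − 2|α|θ with ω = 0 ⇒ θ = ω₀²/(2|α|) = 2517 rad = 400.7 rev.

≈ 401 revolutions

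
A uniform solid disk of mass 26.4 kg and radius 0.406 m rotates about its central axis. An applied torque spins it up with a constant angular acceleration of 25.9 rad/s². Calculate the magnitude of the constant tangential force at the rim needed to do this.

I = ½MR² = (1/2)(26.4)(0.406)² = 2.176 kg·m².
The required torque is τ = Iα = (2.176)(25.90) = 56.35 N·m.
A tangential force at the rim gives τ = FR, so F = τ/R = 56.35/0.406 = 138.8 N.

F ≈ 139 N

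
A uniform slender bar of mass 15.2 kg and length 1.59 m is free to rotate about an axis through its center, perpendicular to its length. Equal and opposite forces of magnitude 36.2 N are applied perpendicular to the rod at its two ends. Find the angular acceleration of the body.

α ≈ 18.0 rad/s²

I = (1/12)ML² = (1/12)(15.2)(1.59)² = 3.202 kg·m².
The couple gives τ = F·(L/2) + F·(L/2) = F L = (36.2)(1.59) = 57.56 N·m.
From τ = Iα: α = 57.56/3.202 = 17.97 rad/s².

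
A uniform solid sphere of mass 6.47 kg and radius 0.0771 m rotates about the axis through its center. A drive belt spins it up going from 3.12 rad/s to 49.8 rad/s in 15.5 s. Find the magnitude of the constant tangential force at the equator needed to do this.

F ≈ 0.601 N

I = (2/5)MR² = (2/5)(6.47)(0.0771)² = 0.01538 kg·m².
α = Δω/Δt = (49.8 − 3.12)/15.5 = 3.012 rad/s².
The required torque is τ = Iα = (0.01538)(3.012) = 0.04633 N·m.
A tangential force at the equator gives τ = FR, so F = τ/R = 0.04633/0.0771 = 0.6009 N.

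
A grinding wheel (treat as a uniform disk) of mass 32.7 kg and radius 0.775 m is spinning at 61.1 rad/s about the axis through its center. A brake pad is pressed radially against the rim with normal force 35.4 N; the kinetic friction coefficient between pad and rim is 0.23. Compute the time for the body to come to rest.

t ≈ 95.1 s

I = ½MR² = (1/2)(32.7)(0.775)² = 9.820 kg·m².
Friction force f = μN = (0.23)(35.4) = 8.142 N at the rim; torque magnitude τ = fR = 6.310 N·m, opposing ω.
|α| = τ/I = 6.310/9.820 = 0.6426 rad/s² (deceleration).
0 = ω₀ − |α|t ⇒ t = ω₀/|α| = 61.1/0.6426 = 95.09 s.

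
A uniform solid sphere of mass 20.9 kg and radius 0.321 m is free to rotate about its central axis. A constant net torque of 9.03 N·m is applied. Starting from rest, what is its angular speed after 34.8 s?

I = (2/5)MR² = (2/5)(20.9)(0.321)² = 0.8614 kg·m².
α = τ/I = 9.03/0.8614 = 10.48 rad/s².
ω = ω₀ + αt = 0 + (10.48)(34.8) = 364.8 rad/s.

ω ≈ 365 rad/s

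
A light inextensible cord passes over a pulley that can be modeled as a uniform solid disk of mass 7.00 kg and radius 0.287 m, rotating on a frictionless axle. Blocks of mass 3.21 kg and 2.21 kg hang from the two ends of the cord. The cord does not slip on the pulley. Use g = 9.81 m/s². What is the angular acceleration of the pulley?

α ≈ 3.83 rad/s²

I = ½MR² = (1/2)(7.00)(0.287)² = 0.2883 kg·m².
Heavier block: m₁g − T₁ = m₁a. Lighter block: T₂ − m₂g = m₂a.
Pulley: (T₁ − T₂)R = Iα = I(a/R), so T₁ − T₂ = (I/R²)a = (1/2)M_p a = 3.500·a.
Adding the three: (m₁ − m₂)g = (m₁ + m₂ + 3.500)a, so a = (3.21 − 2.21)(9.81)/(3.21 + 2.21 + 3.500) = 1.100 m/s².
α = a/R = 1.100/0.287 = 3.832 rad/s².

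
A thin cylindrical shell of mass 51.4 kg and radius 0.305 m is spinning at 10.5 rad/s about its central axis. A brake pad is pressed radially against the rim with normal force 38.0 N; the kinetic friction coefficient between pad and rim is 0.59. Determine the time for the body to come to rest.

t ≈ 7.34 s

I = MR² = (51.4)(0.305)² = 4.781 kg·m².
Friction force f = μN = (0.59)(38.0) = 22.42 N at the rim; torque magnitude τ = fR = 6.838 N·m, opposing ω.
|α| = τ/I = 6.838/4.781 = 1.430 rad/s² (deceleration).
0 = ω₀ − |α|t ⇒ t = ω₀/|α| = 10.5/1.430 = 7.342 s.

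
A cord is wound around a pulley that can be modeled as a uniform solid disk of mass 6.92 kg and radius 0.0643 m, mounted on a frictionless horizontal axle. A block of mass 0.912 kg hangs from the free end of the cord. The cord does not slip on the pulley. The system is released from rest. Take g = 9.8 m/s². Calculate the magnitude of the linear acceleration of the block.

I = ½MR² = (1/2)(6.92)(0.0643)² = 0.01431 kg·m².
Block: mg − T = ma. Pulley: TR = Iα. No-slip: a = αR, so T = (I/R²)a = 3.460·a.
Then mg = (m + 3.460)a, so a = (0.912)(9.8)/(0.912 + 3.460) = 2.044 m/s².

a ≈ 2.04 m/s²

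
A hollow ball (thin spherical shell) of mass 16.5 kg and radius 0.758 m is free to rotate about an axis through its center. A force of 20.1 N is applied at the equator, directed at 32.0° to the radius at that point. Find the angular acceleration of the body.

I = (2/3)MR² = (2/3)(16.5)(0.758)² = 6.320 kg·m².
Only the tangential component produces torque: τ = F R sinθ = (20.1)(0.758) sin 32.0° = 8.074 N·m.
From τ = Iα: α = 8.074/6.320 = 1.277 rad/s².

α ≈ 1.28 rad/s²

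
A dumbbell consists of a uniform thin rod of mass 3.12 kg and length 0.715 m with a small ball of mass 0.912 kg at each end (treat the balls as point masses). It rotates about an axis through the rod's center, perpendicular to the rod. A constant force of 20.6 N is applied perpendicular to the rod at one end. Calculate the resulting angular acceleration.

I_rod = (1/12)ML² = (1/12)(3.12)(0.715)² = 0.1329 kg·m².
I_balls = 2·m·(L/2)² = 2(0.912)(0.3575)² = 0.2331 kg·m².
Total I = 0.3660 kg·m².
τ = F·(L/2) = (20.6)(0.357) = 7.365 N·m.
α = τ/I = 7.365/0.3660 = 20.12 rad/s².

α ≈ 20.1 rad/s²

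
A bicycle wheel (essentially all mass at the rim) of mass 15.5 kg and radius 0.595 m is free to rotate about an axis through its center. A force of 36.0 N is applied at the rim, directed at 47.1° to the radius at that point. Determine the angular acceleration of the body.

I = MR² = (15.5)(0.595)² = 5.487 kg·m².
Only the tangential component produces torque: τ = F R sinθ = (36.0)(0.595) sin 47.1° = 15.69 N·m.
From τ = Iα: α = 15.69/5.487 = 2.859 rad/s².

α ≈ 2.86 rad/s²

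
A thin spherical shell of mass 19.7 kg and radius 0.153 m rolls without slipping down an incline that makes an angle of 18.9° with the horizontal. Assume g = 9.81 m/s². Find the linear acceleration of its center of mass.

a ≈ 1.91 m/s²

Translation along the incline: Mg sinθ − f = Ma.
Rotation about the center: fR = Iα with I = (2/3)MR². No-slip gives a = αR, so f = (I/R²)a = (2/3)M a.
Substituting: Mg sinθ = (1 + 0.6667)Ma, so a = g sinθ/(1 + 0.6667) = (9.81) sin 18.9° / 1.667 = 1.907 m/s².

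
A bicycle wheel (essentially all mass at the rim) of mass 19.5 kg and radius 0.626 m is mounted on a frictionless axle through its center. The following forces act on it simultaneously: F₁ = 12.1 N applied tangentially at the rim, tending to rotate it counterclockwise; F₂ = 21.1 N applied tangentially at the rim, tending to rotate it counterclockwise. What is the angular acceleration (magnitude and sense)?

α ≈ 2.72 rad/s², counterclockwise

I = MR² = (19.5)(0.626)² = 7.642 kg·m².
Taking counterclockwise as positive: τ₁ = +(12.1)(0.626) = +7.575 N·m; τ₂ = +(21.1)(0.626) = +13.21 N·m.
Net torque τ = 20.78 N·m.
α = τ/I = 20.78/7.642 = 2.720 rad/s².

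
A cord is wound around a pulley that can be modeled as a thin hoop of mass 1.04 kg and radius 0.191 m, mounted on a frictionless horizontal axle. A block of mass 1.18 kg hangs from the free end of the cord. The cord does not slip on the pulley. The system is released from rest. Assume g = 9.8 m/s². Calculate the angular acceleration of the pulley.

α ≈ 27.3 rad/s²

I = MR² = (1.04)(0.191)² = 0.03794 kg·m².
Block: mg − T = ma. Pulley: TR = Iα. No-slip: a = αR, so T = (I/R²)a = 1.040·a.
Then mg = (m + 1.040)a, so a = (1.18)(9.8)/(1.18 + 1.040) = 5.209 m/s².
α = a/R = 5.209/0.191 = 27.27 rad/s².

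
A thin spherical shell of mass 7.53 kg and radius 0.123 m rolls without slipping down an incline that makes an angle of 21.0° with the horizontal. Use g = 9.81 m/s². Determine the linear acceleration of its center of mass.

a ≈ 2.11 m/s²

Translation along the incline: Mg sinθ − f = Ma.
Rotation about the center: fR = Iα with I = (2/3)MR². No-slip gives a = αR, so f = (I/R²)a = (2/3)M a.
Substituting: Mg sinθ = (1 + 0.6667)Ma, so a = g sinθ/(1 + 0.6667) = (9.81) sin 21.0° / 1.667 = 2.109 m/s².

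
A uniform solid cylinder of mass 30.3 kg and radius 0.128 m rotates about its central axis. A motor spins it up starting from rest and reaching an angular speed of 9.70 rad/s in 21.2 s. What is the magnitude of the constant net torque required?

τ ≈ 0.114 N·m

I = ½MR² = (1/2)(30.3)(0.128)² = 0.2482 kg·m².
α = Δω/Δt = (9.70 − 0)/21.2 = 0.4575 rad/s².
τ = Iα = (0.2482)(0.4575) = 0.1136 N·m.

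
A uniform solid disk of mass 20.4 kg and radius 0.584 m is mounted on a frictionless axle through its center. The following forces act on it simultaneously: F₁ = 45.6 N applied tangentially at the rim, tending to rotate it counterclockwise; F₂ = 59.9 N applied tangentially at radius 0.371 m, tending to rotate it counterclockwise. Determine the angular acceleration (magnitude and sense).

I = ½MR² = (1/2)(20.4)(0.584)² = 3.479 kg·m².
Taking counterclockwise as positive: τ₁ = +(45.6)(0.584) = +26.63 N·m; τ₂ = +(59.9)(0.371) = +22.22 N·m.
Net torque τ = 48.85 N·m.
α = τ/I = 48.85/3.479 = 14.04 rad/s².

α ≈ 14.0 rad/s², counterclockwise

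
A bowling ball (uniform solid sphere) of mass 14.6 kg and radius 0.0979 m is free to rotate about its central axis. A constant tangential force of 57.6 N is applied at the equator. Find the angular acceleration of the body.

I = (2/5)MR² = (2/5)(14.6)(0.0979)² = 0.05597 kg·m².
τ = F R = (57.6)(0.0979) = 5.639 N·m.
From τ = Iα: α = 5.639/0.05597 = 100.7 rad/s².

α ≈ 101 rad/s²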